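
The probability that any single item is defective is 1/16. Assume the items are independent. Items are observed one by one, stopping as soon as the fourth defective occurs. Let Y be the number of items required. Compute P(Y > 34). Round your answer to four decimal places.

0.8394

Needing more than 34 items ⇔ fewer than 4 successes in the first 34. With X ~ Binomial(34, 0.0625), P(Y > 34) = P(X ≤ 3).
  k=0: C(34,0)·0.0625^0·0.9375^34 = 0.111435
  k=1: C(34,1)·0.0625^1·0.9375^33 = 0.252587
  k=2: C(34,2)·0.0625^2·0.9375^32 = 0.277846
  k=3: C(34,3)·0.0625^3·0.9375^31 = 0.197579
P(X ≤ 3) = 0.839447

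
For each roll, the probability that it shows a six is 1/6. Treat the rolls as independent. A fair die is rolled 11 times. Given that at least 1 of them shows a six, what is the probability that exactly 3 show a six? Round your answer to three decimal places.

X ~ Binomial(11, 0.166667). Want P(X=3 | X≥1) = P(X=3) / P(X≥1).
P(X=3) = C(11,3)·0.166667^3·0.833333^8 = 0.17766
P(X≥1) = 1 − 0.13459 = 0.86541
Ratio = 0.17766 / 0.86541 = 0.20529

0.205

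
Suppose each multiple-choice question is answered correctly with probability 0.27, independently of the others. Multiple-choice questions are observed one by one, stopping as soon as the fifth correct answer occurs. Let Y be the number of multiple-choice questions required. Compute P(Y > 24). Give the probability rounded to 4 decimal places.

Needing more than 24 multiple-choice questions ⇔ fewer than 5 successes in the first 24. With X ~ Binomial(24, 0.27), P(Y > 24) = P(X ≤ 4).
  k=0: C(24,0)·0.27^0·0.73^24 = 0.000525
  k=1: C(24,1)·0.27^1·0.73^23 = 0.004656
  k=2: C(24,2)·0.27^2·0.73^22 = 0.019803
  k=3: C(24,3)·0.27^3·0.73^21 = 0.053713
  k=4: C(24,4)·0.27^4·0.73^20 = 0.104299
P(X ≤ 4) = 0.182997

0.1830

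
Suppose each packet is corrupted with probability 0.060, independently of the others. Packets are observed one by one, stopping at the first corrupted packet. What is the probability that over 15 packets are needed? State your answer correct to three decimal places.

Y = number of packets to the first success; geometric, p = 0.06.
P(Y > 15) = P(first 15 all fail) = (1−p)^15 = 0.39529

0.395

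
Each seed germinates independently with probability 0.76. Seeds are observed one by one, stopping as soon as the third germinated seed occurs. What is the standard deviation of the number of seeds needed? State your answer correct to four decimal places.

1.1165

Y = total seeds until the third success; negative binomial with r=3, p=0.76.
SD(Y) = √[r(1−p)/p²] = √(1.246537) = 1.116484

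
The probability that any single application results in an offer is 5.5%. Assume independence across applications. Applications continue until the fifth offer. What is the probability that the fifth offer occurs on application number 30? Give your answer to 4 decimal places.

0.0029

Y = trial on which the fifth success occurs; negative binomial, r=5, p=0.055.
P(Y=30) = C(29,4) · p^5 · (1−p)^25
= 23751 · 5.0328e-07 · 0.24311 = 0.002906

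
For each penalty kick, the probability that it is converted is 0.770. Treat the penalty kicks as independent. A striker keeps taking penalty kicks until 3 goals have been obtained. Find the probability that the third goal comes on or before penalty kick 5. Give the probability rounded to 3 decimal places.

0.916

Finishing within 5 penalty kicks ⇔ at least 3 successes in the first 5. With X ~ Binomial(5, 0.77), P(Y ≤ 5) = 1 − P(X ≤ 2).
  k=0: C(5,0)·0.77^0·0.23^5 = 0.00064
  k=1: C(5,1)·0.77^1·0.23^4 = 0.01077
  k=2: C(5,2)·0.77^2·0.23^3 = 0.07214
1 − 0.08356 = 0.91644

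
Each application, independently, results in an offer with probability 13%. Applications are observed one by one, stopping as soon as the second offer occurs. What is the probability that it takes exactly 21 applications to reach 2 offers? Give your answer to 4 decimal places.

Y = trial on which the second success occurs; negative binomial, r=2, p=0.13.
P(Y=21) = C(20,1) · p^2 · (1−p)^19
= 20 · 0.0169 · 0.070936 = 0.023976

0.0240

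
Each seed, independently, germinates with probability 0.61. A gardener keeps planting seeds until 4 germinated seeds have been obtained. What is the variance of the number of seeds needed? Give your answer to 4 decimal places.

Y = total seeds until the fourth success; negative binomial with r=4, p=0.61.
Var(Y) = r(1−p)/p² = 4·0.39 / 0.61² = 4.192421

4.1924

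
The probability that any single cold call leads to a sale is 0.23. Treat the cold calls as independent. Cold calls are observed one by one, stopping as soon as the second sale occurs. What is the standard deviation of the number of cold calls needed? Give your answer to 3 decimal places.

5.396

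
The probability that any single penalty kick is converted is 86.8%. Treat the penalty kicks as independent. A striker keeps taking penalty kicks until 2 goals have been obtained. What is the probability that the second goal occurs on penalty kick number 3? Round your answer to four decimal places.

Y = trial on which the second success occurs; negative binomial, r=2, p=0.868.
P(Y=3) = C(2,1) · p^2 · (1−p)^1
= 2 · 0.75342 · 0.132 = 0.198904

0.1989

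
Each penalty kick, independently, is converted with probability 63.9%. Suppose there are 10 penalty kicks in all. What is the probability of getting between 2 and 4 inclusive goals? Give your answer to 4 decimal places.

X ~ Binomial(10, 0.639); P(2 ≤ X ≤ 4) = Σ C(10,k) p^k (1−p)^(10−k) over k:
  k=2: C(10,2)·0.639^2·0.361^8 = 0.005300
  k=3: C(10,3)·0.639^3·0.361^7 = 0.025017
  k=4: C(10,4)·0.639^4·0.361^6 = 0.077494
Total = 0.107811

0.1078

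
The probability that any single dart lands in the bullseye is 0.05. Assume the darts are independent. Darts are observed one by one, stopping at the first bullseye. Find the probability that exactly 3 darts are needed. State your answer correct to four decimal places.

Geometric (trials to first success), p = 0.05.
P(Y = 3) = (1−p)^2 · p = 0.9025 · 0.05 = 0.045125

0.0451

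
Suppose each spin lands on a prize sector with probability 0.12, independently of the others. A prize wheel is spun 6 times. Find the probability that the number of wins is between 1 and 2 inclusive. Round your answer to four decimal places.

0.5095

X ~ Binomial(6, 0.12); P(1 ≤ X ≤ 2) = Σ C(6,k) p^k (1−p)^(6−k) over k:
  k=1: C(6,1)·0.12^1·0.88^5 = 0.379967
  k=2: C(6,2)·0.12^2·0.88^4 = 0.129534
Total = 0.509501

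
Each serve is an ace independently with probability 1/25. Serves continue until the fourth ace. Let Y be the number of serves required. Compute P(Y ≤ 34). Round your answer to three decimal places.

0.046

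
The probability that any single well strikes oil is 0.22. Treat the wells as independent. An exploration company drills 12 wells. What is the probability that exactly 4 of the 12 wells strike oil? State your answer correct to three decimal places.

0.159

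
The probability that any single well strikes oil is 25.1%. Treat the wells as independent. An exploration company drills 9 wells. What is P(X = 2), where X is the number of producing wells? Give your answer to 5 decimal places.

X ~ Binomial(n=9, p=0.251).
P(X=2) = C(9,2) · p^2 · (1−p)^7
= 36 · 0.063001 · 0.13224 = 0.2999319

0.29993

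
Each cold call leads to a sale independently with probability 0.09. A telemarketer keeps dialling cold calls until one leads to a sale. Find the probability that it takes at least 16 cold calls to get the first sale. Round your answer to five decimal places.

0.24301

Y = number of cold calls to the first success; geometric, p = 0.09.
P(Y > 15) = P(first 15 all fail) = (1−p)^15 = 0.2430082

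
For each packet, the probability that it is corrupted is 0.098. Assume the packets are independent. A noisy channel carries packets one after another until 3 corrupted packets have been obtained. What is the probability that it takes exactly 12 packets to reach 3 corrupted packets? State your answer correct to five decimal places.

Y = trial on which the third success occurs; negative binomial, r=3, p=0.098.
P(Y=12) = C(11,2) · p^3 · (1−p)^9
= 55 · 0.00094119 · 0.39524 = 0.0204597

0.02046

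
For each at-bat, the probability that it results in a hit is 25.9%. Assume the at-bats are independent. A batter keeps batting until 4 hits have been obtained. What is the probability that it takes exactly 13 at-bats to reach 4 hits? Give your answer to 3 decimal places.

Y = trial on which the fourth success occurs; negative binomial, r=4, p=0.259.
P(Y=13) = C(12,3) · p^4 · (1−p)^9
= 220 · 0.0044999 · 0.067354 = 0.06668

0.067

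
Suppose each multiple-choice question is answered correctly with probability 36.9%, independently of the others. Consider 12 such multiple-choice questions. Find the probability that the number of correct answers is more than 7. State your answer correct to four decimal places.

0.0354

X ~ Binomial(12, 0.369); P(X ≥ 8) = Σ C(12,k) p^k (1−p)^(12−k) over k:
  k=8: C(12,8)·0.369^8·0.631^4 = 0.026973
  k=9: C(12,9)·0.369^9·0.631^3 = 0.007010
  k=10: C(12,10)·0.369^10·0.631^2 = 0.001230
  k=11: C(12,11)·0.369^11·0.631^1 = 0.000131
  k=12: C(12,12)·0.369^12·0.631^0 = 0.000006
Total = 0.035351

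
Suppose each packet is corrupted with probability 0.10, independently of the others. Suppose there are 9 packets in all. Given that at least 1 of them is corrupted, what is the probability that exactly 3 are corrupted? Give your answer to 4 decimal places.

0.0729

X ~ Binomial(9, 0.10). Want P(X=3 | X≥1) = P(X=3) / P(X≥1).
P(X=3) = C(9,3)·0.10^3·0.90^6 = 0.044641
P(X≥1) = 1 − 0.387420 = 0.612580
Ratio = 0.044641 / 0.612580 = 0.072874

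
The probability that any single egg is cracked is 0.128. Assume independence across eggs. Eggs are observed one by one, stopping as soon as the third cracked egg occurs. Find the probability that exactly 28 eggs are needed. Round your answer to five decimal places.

Y = trial on which the third success occurs; negative binomial, r=3, p=0.128.
P(Y=28) = C(27,2) · p^3 · (1−p)^25
= 351 · 0.0020972 · 0.032577 = 0.0239800

0.02398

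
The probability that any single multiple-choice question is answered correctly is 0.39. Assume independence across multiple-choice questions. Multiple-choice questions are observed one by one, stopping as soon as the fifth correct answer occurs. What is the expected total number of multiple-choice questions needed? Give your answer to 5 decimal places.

Y = total multiple-choice questions until the fifth success; negative binomial with r=5, p=0.39.
E[Y] = r / p = 5 / 0.39 = 12.8205128

12.82051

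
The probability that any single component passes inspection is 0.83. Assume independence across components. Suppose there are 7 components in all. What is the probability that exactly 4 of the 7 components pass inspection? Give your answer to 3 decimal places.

X ~ Binomial(n=7, p=0.83).
P(X=4) = C(7,4) · p^4 · (1−p)^3
= 35 · 0.47458 · 0.004913 = 0.08161

0.082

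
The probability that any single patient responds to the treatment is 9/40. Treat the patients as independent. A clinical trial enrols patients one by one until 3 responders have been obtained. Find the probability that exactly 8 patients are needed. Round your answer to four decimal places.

0.0669

Y = trial on which the third success occurs; negative binomial, r=3, p=0.225.
P(Y=8) = C(7,2) · p^3 · (1−p)^5
= 21 · 0.011391 · 0.27958 = 0.066877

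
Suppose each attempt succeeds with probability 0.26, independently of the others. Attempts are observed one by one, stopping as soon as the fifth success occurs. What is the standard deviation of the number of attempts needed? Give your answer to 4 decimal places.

Y = total attempts until the fifth success; negative binomial with r=5, p=0.26.
SD(Y) = √[r(1−p)/p²] = √(54.733728) = 7.398225

7.3982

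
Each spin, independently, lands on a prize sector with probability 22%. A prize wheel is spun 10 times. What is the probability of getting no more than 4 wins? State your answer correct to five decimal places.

X ~ Binomial(10, 0.22); P(X ≤ 4) = Σ C(10,k) p^k (1−p)^(10−k) over k:
  k=0: C(10,0)·0.22^0·0.78^10 = 0.0833578
  k=1: C(10,1)·0.22^1·0.78^9 = 0.2351116
  k=2: C(10,2)·0.22^2·0.78^8 = 0.2984109
  k=3: C(10,3)·0.22^3·0.78^7 = 0.2244458
  k=4: C(10,4)·0.22^4·0.78^6 = 0.1107842
Total = 0.9521103

0.95211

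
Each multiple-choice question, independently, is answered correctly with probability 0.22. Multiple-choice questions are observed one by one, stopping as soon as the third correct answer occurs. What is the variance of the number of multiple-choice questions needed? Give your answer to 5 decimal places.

Y = total multiple-choice questions until the third success; negative binomial with r=3, p=0.22.
Var(Y) = r(1−p)/p² = 3·0.78 / 0.22² = 48.3471074

48.34711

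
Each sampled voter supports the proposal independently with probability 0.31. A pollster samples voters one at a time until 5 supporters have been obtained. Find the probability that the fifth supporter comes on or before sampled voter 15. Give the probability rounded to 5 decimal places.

Finishing within 15 sampled voters ⇔ at least 5 successes in the first 15. With X ~ Binomial(15, 0.31), P(Y ≤ 15) = 1 − P(X ≤ 4).
  k=0: C(15,0)·0.31^0·0.69^15 = 0.0038259
  k=1: C(15,1)·0.31^1·0.69^14 = 0.0257834
  k=2: C(15,2)·0.31^2·0.69^13 = 0.0810869
  k=3: C(15,3)·0.31^3·0.69^12 = 0.1578649
  k=4: C(15,4)·0.31^4·0.69^11 = 0.2127744
1 − 0.4813356 = 0.5186644

0.51866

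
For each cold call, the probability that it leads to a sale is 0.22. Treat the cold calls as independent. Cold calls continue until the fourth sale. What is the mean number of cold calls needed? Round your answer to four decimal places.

18.1818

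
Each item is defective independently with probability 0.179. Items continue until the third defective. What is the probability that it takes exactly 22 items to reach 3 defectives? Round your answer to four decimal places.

Y = trial on which the third success occurs; negative binomial, r=3, p=0.179.
P(Y=22) = C(21,2) · p^3 · (1−p)^19
= 210 · 0.0057353 · 0.023579 = 0.028399

0.0284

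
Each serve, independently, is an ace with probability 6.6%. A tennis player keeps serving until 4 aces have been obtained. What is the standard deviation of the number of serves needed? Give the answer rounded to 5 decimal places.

Y = total serves until the fourth success; negative binomial with r=4, p=0.066.
SD(Y) = √[r(1−p)/p²] = √(857.6675849) = 29.2859623

29.28596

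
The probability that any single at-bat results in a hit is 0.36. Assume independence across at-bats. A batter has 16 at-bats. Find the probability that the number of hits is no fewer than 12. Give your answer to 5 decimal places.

X ~ Binomial(16, 0.36); P(X ≥ 12) = Σ C(16,k) p^k (1−p)^(16−k) over k:
  k=12: C(16,12)·0.36^12·0.64^4 = 0.0014468
  k=13: C(16,13)·0.36^13·0.64^3 = 0.0002504
  k=14: C(16,14)·0.36^14·0.64^2 = 0.0000302
  k=15: C(16,15)·0.36^15·0.64^1 = 0.0000023
  k=16: C(16,16)·0.36^16·0.64^0 = 0.0000001
Total = 0.0017298

0.00173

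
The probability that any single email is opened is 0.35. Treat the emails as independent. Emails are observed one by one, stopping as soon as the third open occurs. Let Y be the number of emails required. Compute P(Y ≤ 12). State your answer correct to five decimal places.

0.84871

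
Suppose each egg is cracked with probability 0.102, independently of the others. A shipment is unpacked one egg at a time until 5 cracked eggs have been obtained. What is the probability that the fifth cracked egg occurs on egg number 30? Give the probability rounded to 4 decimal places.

Y = trial on which the fifth success occurs; negative binomial, r=5, p=0.102.
P(Y=30) = C(29,4) · p^5 · (1−p)^25
= 23751 · 1.1041e-05 · 0.067906 = 0.017807

0.0178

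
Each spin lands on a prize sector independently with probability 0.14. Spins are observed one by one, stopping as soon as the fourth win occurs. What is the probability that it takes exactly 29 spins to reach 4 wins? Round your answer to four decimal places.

0.0290

Y = trial on which the fourth success occurs; negative binomial, r=4, p=0.14.
P(Y=29) = C(28,3) · p^4 · (1−p)^25
= 3276 · 0.00038416 · 0.023039 = 0.028995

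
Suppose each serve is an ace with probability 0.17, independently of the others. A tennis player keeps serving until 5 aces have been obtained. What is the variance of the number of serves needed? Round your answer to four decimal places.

Y = total serves until the fifth success; negative binomial with r=5, p=0.17.
Var(Y) = r(1−p)/p² = 5·0.83 / 0.17² = 143.598616

143.5986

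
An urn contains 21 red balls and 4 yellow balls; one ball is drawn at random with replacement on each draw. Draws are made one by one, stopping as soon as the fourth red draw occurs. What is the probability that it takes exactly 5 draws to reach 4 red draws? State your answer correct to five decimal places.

Y = trial on which the fourth success occurs; negative binomial, r=4, p=0.84.
P(Y=5) = C(4,3) · p^4 · (1−p)^1
= 4 · 0.49787 · 0.16 = 0.3186377

0.31864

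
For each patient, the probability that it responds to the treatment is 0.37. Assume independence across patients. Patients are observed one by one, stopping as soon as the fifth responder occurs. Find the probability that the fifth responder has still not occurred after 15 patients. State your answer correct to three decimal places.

0.294

Needing more than 15 patients ⇔ fewer than 5 successes in the first 15. With X ~ Binomial(15, 0.37), P(Y > 15) = P(X ≤ 4).
  k=0: C(15,0)·0.37^0·0.63^15 = 0.00098
  k=1: C(15,1)·0.37^1·0.63^14 = 0.00861
  k=2: C(15,2)·0.37^2·0.63^13 = 0.03540
  k=3: C(15,3)·0.37^3·0.63^12 = 0.09010
  k=4: C(15,4)·0.37^4·0.63^11 = 0.15874
P(X ≤ 4) = 0.29383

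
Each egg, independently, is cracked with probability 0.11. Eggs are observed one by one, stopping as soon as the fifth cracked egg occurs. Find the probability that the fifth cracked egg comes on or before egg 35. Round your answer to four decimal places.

Finishing within 35 eggs ⇔ at least 5 successes in the first 35. With X ~ Binomial(35, 0.11), P(Y ≤ 35) = 1 − P(X ≤ 4).
  k=0: C(35,0)·0.11^0·0.89^35 = 0.016930
  k=1: C(35,1)·0.11^1·0.89^34 = 0.073235
  k=2: C(35,2)·0.11^2·0.89^33 = 0.153877
  k=3: C(35,3)·0.11^3·0.89^32 = 0.209203
  k=4: C(35,4)·0.11^4·0.89^31 = 0.206852
1 − 0.660097 = 0.339903

0.3399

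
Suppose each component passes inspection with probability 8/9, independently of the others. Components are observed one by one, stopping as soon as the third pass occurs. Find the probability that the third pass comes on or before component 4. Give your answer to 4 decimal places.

0.9364

Finishing within 4 components ⇔ at least 3 successes in the first 4. With X ~ Binomial(4, 0.888889), P(Y ≤ 4) = 1 − P(X ≤ 2).
  k=0: C(4,0)·0.888889^0·0.111111^4 = 0.000152
  k=1: C(4,1)·0.888889^1·0.111111^3 = 0.004877
  k=2: C(4,2)·0.888889^2·0.111111^2 = 0.058528
1 − 0.063557 = 0.936443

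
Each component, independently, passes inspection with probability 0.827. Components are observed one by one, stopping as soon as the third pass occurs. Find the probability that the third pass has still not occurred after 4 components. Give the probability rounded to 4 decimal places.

Needing more than 4 components ⇔ fewer than 3 successes in the first 4. With X ~ Binomial(4, 0.827), P(Y > 4) = P(X ≤ 2).
  k=0: C(4,0)·0.827^0·0.173^4 = 0.000896
  k=1: C(4,1)·0.827^1·0.173^3 = 0.017128
  k=2: C(4,2)·0.827^2·0.173^2 = 0.122816
P(X ≤ 2) = 0.140839

0.1408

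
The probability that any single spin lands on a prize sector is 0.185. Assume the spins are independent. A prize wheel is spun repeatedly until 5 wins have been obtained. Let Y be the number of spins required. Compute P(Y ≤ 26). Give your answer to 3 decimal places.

0.541

Finishing within 26 spins ⇔ at least 5 successes in the first 26. With X ~ Binomial(26, 0.185), P(Y ≤ 26) = 1 − P(X ≤ 4).
  k=0: C(26,0)·0.185^0·0.815^26 = 0.00490
  k=1: C(26,1)·0.185^1·0.815^25 = 0.02891
  k=2: C(26,2)·0.185^2·0.815^24 = 0.08204
  k=3: C(26,3)·0.185^3·0.815^23 = 0.14898
  k=4: C(26,4)·0.185^4·0.815^22 = 0.19444
1 − 0.45927 = 0.54073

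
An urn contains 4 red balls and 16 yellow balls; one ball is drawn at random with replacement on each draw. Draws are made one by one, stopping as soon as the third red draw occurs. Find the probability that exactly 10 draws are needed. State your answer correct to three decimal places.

0.060

Y = trial on which the third success occurs; negative binomial, r=3, p=0.20.
P(Y=10) = C(9,2) · p^3 · (1−p)^7
= 36 · 0.008 · 0.20972 = 0.06040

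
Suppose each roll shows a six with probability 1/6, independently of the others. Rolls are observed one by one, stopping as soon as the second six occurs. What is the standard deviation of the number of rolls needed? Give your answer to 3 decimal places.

Y = total rolls until the second success; negative binomial with r=2, p=0.166667.
SD(Y) = √[r(1−p)/p²] = √(60.00000) = 7.74597

7.746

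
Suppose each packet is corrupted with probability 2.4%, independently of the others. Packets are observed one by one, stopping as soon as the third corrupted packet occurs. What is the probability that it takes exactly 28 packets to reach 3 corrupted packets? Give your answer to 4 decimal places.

Y = trial on which the third success occurs; negative binomial, r=3, p=0.024.
P(Y=28) = C(27,2) · p^3 · (1−p)^25
= 351 · 1.3824e-05 · 0.54481 = 0.002644

0.0026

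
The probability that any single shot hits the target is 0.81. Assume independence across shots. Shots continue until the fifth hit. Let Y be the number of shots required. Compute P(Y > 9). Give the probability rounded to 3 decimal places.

0.016

Needing more than 9 shots ⇔ fewer than 5 successes in the first 9. With X ~ Binomial(9, 0.81), P(Y > 9) = P(X ≤ 4).
  k=0: C(9,0)·0.81^0·0.19^9 = 0.00000
  k=1: C(9,1)·0.81^1·0.19^8 = 0.00001
  k=2: C(9,2)·0.81^2·0.19^7 = 0.00021
  k=3: C(9,3)·0.81^3·0.19^6 = 0.00210
  k=4: C(9,4)·0.81^4·0.19^5 = 0.01343
P(X ≤ 4) = 0.01575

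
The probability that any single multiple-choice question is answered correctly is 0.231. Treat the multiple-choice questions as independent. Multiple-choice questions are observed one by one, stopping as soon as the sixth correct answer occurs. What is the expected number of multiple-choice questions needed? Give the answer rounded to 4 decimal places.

Y = total multiple-choice questions until the sixth success; negative binomial with r=6, p=0.231.
E[Y] = r / p = 6 / 0.231 = 25.974026

25.9740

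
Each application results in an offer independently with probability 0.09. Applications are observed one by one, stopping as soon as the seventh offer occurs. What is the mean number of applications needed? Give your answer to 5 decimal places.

Y = total applications until the seventh success; negative binomial with r=7, p=0.09.
E[Y] = r / p = 7 / 0.09 = 77.7777778

77.77778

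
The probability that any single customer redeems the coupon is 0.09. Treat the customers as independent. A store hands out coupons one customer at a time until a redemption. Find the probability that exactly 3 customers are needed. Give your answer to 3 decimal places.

0.075

Geometric (trials to first success), p = 0.09.
P(Y = 3) = (1−p)^2 · p = 0.8281 · 0.09 = 0.07453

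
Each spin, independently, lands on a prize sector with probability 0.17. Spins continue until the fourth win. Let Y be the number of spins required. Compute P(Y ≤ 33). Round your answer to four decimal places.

Finishing within 33 spins ⇔ at least 4 successes in the first 33. With X ~ Binomial(33, 0.17), P(Y ≤ 33) = 1 − P(X ≤ 3).
  k=0: C(33,0)·0.17^0·0.83^33 = 0.002136
  k=1: C(33,1)·0.17^1·0.83^32 = 0.014436
  k=2: C(33,2)·0.17^2·0.83^31 = 0.047310
  k=3: C(33,3)·0.17^3·0.83^30 = 0.100130
1 − 0.164012 = 0.835988

0.8360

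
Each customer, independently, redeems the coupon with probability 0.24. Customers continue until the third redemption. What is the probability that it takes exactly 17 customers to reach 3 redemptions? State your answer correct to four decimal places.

0.0356

Y = trial on which the third success occurs; negative binomial, r=3, p=0.24.
P(Y=17) = C(16,2) · p^3 · (1−p)^14
= 120 · 0.013824 · 0.021448 = 0.035580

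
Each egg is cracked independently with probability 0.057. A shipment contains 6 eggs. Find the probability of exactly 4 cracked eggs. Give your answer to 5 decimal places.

X ~ Binomial(n=6, p=0.057).
P(X=4) = C(6,4) · p^4 · (1−p)^2
= 15 · 1.0556e-05 · 0.88925 = 0.0001408

0.00014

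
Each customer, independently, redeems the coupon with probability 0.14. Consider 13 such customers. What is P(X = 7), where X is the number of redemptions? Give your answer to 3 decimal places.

X ~ Binomial(n=13, p=0.14).
P(X=7) = C(13,7) · p^7 · (1−p)^6
= 1716 · 1.0541e-06 · 0.40457 = 0.00073

0.001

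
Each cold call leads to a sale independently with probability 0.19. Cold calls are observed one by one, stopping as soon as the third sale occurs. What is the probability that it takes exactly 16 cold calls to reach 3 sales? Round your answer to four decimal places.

0.0465

Y = trial on which the third success occurs; negative binomial, r=3, p=0.19.
P(Y=16) = C(15,2) · p^3 · (1−p)^13
= 105 · 0.006859 · 0.064611 = 0.046532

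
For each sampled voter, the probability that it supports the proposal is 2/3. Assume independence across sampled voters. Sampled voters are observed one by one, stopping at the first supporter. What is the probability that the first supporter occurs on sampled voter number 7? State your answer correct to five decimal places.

Geometric (trials to first success), p = 0.666667.
P(Y = 7) = (1−p)^6 · p = 0.0013717 · 0.666667 = 0.0009145

0.00091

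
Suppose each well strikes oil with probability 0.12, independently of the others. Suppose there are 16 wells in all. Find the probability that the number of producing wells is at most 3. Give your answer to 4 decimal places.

X ~ Binomial(16, 0.12); P(X ≤ 3) = Σ C(16,k) p^k (1−p)^(16−k) over k:
  k=0: C(16,0)·0.12^0·0.88^16 = 0.129337
  k=1: C(16,1)·0.12^1·0.88^15 = 0.282190
  k=2: C(16,2)·0.12^2·0.88^14 = 0.288603
  k=3: C(16,3)·0.12^3·0.88^13 = 0.183657
Total = 0.883787

0.8838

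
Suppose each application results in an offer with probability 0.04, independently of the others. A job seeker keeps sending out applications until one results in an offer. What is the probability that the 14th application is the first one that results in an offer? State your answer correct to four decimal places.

0.0235

Geometric (trials to first success), p = 0.04.
P(Y = 14) = (1−p)^13 · p = 0.5882 · 0.04 = 0.023528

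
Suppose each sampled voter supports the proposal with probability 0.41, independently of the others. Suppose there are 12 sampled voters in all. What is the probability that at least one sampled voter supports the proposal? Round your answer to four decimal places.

P(at least one) = 1 − P(none) = 1 − (1 − 0.41)^12
= 1 − 0.001779 = 0.998221

0.9982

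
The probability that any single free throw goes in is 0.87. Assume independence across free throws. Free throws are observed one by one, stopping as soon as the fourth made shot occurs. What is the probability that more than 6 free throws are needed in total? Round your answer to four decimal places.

Needing more than 6 free throws ⇔ fewer than 4 successes in the first 6. With X ~ Binomial(6, 0.87), P(Y > 6) = P(X ≤ 3).
  k=0: C(6,0)·0.87^0·0.13^6 = 0.000005
  k=1: C(6,1)·0.87^1·0.13^5 = 0.000194
  k=2: C(6,2)·0.87^2·0.13^4 = 0.003243
  k=3: C(6,3)·0.87^3·0.13^3 = 0.028935
P(X ≤ 3) = 0.032376

0.0324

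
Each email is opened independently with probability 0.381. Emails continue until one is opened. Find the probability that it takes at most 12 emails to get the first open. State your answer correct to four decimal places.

Y = number of emails to the first success; geometric, p = 0.381.
P(Y ≤ 12) = 1 − (1−p)^12 = 1 − 0.003164 = 0.996836

0.9968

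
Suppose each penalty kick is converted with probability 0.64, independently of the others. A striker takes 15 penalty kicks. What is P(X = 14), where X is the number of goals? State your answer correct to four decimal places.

0.0104

X ~ Binomial(n=15, p=0.64).
P(X=14) = C(15,14) · p^14 · (1−p)^1
= 15 · 0.0019343 · 0.36 = 0.010445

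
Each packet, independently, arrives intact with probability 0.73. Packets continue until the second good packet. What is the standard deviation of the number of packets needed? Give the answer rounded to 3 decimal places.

1.007

Y = total packets until the second success; negative binomial with r=2, p=0.73.
SD(Y) = √[r(1−p)/p²] = √(1.01332) = 1.00664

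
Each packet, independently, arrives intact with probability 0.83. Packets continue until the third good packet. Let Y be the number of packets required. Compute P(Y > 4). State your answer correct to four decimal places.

0.1366

Needing more than 4 packets ⇔ fewer than 3 successes in the first 4. With X ~ Binomial(4, 0.83), P(Y > 4) = P(X ≤ 2).
  k=0: C(4,0)·0.83^0·0.17^4 = 0.000835
  k=1: C(4,1)·0.83^1·0.17^3 = 0.016311
  k=2: C(4,2)·0.83^2·0.17^2 = 0.119455
P(X ≤ 2) = 0.136602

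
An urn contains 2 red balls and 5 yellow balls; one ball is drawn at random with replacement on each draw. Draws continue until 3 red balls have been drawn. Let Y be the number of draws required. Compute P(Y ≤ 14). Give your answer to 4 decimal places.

0.8096

Finishing within 14 draws ⇔ at least 3 successes in the first 14. With X ~ Binomial(14, 0.285714), P(Y ≤ 14) = 1 − P(X ≤ 2).
  k=0: C(14,0)·0.285714^0·0.714286^14 = 0.008999
  k=1: C(14,1)·0.285714^1·0.714286^13 = 0.050396
  k=2: C(14,2)·0.285714^2·0.714286^12 = 0.131029
1 − 0.190425 = 0.809575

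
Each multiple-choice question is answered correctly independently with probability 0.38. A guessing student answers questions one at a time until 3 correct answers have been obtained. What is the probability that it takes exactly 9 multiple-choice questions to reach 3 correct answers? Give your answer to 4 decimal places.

Y = trial on which the third success occurs; negative binomial, r=3, p=0.38.
P(Y=9) = C(8,2) · p^3 · (1−p)^6
= 28 · 0.054872 · 0.0568 = 0.087269

0.0873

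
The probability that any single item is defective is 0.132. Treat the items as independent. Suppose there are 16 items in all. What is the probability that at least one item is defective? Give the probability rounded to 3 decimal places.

P(at least one) = 1 − P(none) = 1 − (1 − 0.132)^16
= 1 − 0.10383 = 0.89617

0.896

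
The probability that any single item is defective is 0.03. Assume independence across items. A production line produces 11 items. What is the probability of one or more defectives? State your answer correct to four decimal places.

0.2847

P(at least one) = 1 − P(none) = 1 − (1 − 0.03)^11
= 1 − 0.715301 = 0.284699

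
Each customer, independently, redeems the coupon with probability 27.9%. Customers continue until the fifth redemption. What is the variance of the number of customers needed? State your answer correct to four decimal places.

Y = total customers until the fifth success; negative binomial with r=5, p=0.279.
Var(Y) = r(1−p)/p² = 5·0.721 / 0.279² = 46.312355

46.3124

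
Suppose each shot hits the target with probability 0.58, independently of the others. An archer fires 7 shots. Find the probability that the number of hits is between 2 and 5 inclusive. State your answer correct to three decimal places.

0.841

X ~ Binomial(7, 0.58); P(2 ≤ X ≤ 5) = Σ C(7,k) p^k (1−p)^(7−k) over k:
  k=2: C(7,2)·0.58^2·0.42^5 = 0.09233
  k=3: C(7,3)·0.58^3·0.42^4 = 0.21250
  k=4: C(7,4)·0.58^4·0.42^3 = 0.29345
  k=5: C(7,5)·0.58^5·0.42^2 = 0.24314
Total = 0.84141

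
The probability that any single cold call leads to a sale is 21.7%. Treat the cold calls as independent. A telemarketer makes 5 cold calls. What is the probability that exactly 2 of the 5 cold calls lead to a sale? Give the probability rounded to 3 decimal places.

0.226

X ~ Binomial(n=5, p=0.217).
P(X=2) = C(5,2) · p^2 · (1−p)^3
= 10 · 0.047089 · 0.48005 = 0.22605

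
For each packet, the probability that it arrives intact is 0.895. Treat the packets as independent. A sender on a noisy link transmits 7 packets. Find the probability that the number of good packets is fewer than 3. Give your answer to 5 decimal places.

0.00022

X ~ Binomial(7, 0.895); P(X ≤ 2) = Σ C(7,k) p^k (1−p)^(7−k) over k:
  k=0: C(7,0)·0.895^0·0.105^7 = 0.0000001
  k=1: C(7,1)·0.895^1·0.105^6 = 0.0000084
  k=2: C(7,2)·0.895^2·0.105^5 = 0.0002147
Total = 0.0002232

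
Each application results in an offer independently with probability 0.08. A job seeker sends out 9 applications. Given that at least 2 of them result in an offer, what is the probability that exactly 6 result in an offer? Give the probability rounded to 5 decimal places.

X ~ Binomial(9, 0.08). Want P(X=6 | X≥2) = P(X=6) / P(X≥2).
P(X=6) = C(9,6)·0.08^6·0.92^3 = 0.0000171
P(X≥2) = 1 − 0.4721614 − 0.3695176 = 0.1583210
Ratio = 0.0000171 / 0.1583210 = 0.0001083

0.00011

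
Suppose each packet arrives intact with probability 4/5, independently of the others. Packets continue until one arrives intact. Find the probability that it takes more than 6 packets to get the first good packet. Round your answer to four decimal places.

Y = number of packets to the first success; geometric, p = 0.80.
P(Y > 6) = P(first 6 all fail) = (1−p)^6 = 0.000064

0.0001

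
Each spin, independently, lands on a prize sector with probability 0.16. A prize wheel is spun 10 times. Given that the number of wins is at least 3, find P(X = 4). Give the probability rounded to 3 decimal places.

X ~ Binomial(10, 0.16). Want P(X=4 | X≥3) = P(X=4) / P(X≥3).
P(X=4) = C(10,4)·0.16^4·0.84^6 = 0.04835
P(X≥3) = 1 − 0.17490 − 0.33315 − 0.28555 = 0.20640
Ratio = 0.04835 / 0.20640 = 0.23424

0.234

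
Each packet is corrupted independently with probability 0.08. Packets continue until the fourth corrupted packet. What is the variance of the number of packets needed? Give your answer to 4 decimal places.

Y = total packets until the fourth success; negative binomial with r=4, p=0.08.
Var(Y) = r(1−p)/p² = 4·0.92 / 0.08² = 575.000000

575.0000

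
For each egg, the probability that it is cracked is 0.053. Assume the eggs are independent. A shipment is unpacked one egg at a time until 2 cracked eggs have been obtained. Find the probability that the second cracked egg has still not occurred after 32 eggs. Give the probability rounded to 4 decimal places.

Needing more than 32 eggs ⇔ fewer than 2 successes in the first 32. With X ~ Binomial(32, 0.053), P(Y > 32) = P(X ≤ 1).
  k=0: C(32,0)·0.053^0·0.947^32 = 0.175065
  k=1: C(32,1)·0.053^1·0.947^31 = 0.313527
P(X ≤ 1) = 0.488592

0.4886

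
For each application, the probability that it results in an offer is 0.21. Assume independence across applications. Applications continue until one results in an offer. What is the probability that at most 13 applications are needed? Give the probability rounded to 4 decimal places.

0.9533

Y = number of applications to the first success; geometric, p = 0.21.
P(Y ≤ 13) = 1 − (1−p)^13 = 1 − 0.046682 = 0.953318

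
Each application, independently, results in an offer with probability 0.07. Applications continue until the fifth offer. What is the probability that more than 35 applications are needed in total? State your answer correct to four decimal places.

0.9052

Needing more than 35 applications ⇔ fewer than 5 successes in the first 35. With X ~ Binomial(35, 0.07), P(Y > 35) = P(X ≤ 4).
  k=0: C(35,0)·0.07^0·0.93^35 = 0.078868
  k=1: C(35,1)·0.07^1·0.93^34 = 0.207772
  k=2: C(35,2)·0.07^2·0.93^33 = 0.265858
  k=3: C(35,3)·0.07^3·0.93^32 = 0.220119
  k=4: C(35,4)·0.07^4·0.93^31 = 0.132545
P(X ≤ 4) = 0.905163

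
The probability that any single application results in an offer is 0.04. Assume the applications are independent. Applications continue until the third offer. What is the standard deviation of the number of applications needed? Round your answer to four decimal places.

42.4264

Y = total applications until the third success; negative binomial with r=3, p=0.04.
SD(Y) = √[r(1−p)/p²] = √(1800.000000) = 42.426407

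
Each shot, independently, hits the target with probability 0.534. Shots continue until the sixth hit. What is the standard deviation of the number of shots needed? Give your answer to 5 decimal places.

3.13132

Y = total shots until the sixth success; negative binomial with r=6, p=0.534.
SD(Y) = √[r(1−p)/p²] = √(9.8051593) = 3.1313191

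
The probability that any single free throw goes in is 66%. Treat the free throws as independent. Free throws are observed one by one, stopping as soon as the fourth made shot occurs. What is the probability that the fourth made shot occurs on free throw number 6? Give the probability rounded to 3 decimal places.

Y = trial on which the fourth success occurs; negative binomial, r=4, p=0.66.
P(Y=6) = C(5,3) · p^4 · (1−p)^2
= 10 · 0.18975 · 0.1156 = 0.21935

0.219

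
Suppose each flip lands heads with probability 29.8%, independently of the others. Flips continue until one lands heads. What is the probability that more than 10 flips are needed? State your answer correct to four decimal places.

0.0291

Y = number of flips to the first success; geometric, p = 0.298.
P(Y > 10) = P(first 10 all fail) = (1−p)^10 = 0.029065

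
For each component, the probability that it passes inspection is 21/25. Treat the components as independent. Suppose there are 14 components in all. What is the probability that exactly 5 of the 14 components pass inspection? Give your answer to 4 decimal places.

0.0001

X ~ Binomial(n=14, p=0.84).
P(X=5) = C(14,5) · p^5 · (1−p)^9
= 2002 · 0.41821 · 6.8719e-08 = 0.000058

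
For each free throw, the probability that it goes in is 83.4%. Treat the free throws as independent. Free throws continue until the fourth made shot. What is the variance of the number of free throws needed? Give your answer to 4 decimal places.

0.9546

Y = total free throws until the fourth success; negative binomial with r=4, p=0.834.
Var(Y) = r(1−p)/p² = 4·0.166 / 0.834² = 0.954632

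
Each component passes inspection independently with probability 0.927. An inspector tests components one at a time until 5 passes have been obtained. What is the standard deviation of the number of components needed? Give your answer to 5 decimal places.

Y = total components until the fifth success; negative binomial with r=5, p=0.927.
SD(Y) = √[r(1−p)/p²] = √(0.4247500) = 0.6517285

0.65173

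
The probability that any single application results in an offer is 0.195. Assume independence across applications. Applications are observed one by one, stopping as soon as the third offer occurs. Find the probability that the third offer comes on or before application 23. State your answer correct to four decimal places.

Finishing within 23 applications ⇔ at least 3 successes in the first 23. With X ~ Binomial(23, 0.195), P(Y ≤ 23) = 1 − P(X ≤ 2).
  k=0: C(23,0)·0.195^0·0.805^23 = 0.006812
  k=1: C(23,1)·0.195^1·0.805^22 = 0.037955
  k=2: C(23,2)·0.195^2·0.805^21 = 0.101135
1 − 0.145903 = 0.854097

0.8541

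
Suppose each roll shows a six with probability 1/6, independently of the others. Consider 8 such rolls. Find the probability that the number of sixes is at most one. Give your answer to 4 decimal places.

X ~ Binomial(8, 0.166667); P(X ≤ 1) = Σ C(8,k) p^k (1−p)^(8−k) over k:
  k=0: C(8,0)·0.166667^0·0.833333^8 = 0.232568
  k=1: C(8,1)·0.166667^1·0.833333^7 = 0.372109
Total = 0.604677

0.6047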